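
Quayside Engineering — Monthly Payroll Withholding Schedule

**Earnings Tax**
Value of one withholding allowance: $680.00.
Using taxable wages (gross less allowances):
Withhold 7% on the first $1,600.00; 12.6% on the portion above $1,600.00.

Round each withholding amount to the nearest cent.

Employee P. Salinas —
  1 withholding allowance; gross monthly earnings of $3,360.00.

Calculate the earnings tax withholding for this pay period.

$248.08

Earnings Tax: taxable = $3,360.00 − 1×$680.00 = $2,680.00
  $112.00 + 12.6% × ($2,680.00 − $1,600.00) = $112.00 + 12.6% × $1,080.00 = $248.08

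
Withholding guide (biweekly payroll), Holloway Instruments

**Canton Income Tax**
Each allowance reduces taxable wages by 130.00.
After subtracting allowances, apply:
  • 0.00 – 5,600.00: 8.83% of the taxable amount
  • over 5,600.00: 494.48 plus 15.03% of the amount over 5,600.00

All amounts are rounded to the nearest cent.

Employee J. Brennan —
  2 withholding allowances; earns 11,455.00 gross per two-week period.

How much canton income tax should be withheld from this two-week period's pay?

1,335.41

Canton Income Tax: taxable = 11,455.00 − 2×130.00 = 11,195.00
  494.48 + 15.03% × (11,195.00 − 5,600.00) = 494.48 + 15.03% × 5,595.00 = 1,335.41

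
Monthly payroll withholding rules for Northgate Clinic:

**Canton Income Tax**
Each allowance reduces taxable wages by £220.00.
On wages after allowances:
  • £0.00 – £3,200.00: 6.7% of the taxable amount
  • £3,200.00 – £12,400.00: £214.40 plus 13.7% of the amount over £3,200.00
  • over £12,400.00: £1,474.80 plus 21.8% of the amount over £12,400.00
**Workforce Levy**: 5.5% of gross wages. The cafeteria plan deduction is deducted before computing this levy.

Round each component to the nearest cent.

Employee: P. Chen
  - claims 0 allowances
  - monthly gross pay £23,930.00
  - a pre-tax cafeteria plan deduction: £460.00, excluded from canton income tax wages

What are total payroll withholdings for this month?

£5,178.91

Canton Income Tax: taxable = £23,930.00 − £460.00 = £23,470.00
  £1,474.80 + 21.8% × (£23,470.00 − £12,400.00) = £1,474.80 + 21.8% × £11,070.00 = £3,888.06
Workforce Levy: 5.5% × £23,470.00 = £1,290.85
Total: £3,888.06 + £1,290.85 = £5,178.91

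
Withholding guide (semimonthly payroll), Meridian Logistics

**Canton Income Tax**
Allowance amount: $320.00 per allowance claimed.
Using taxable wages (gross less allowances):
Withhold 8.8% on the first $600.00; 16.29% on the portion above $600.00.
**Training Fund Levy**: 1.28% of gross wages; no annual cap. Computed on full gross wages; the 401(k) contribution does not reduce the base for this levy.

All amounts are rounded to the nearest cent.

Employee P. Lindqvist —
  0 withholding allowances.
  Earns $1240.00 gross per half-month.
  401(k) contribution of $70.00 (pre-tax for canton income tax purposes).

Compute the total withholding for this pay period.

$161.52

Canton Income Tax: taxable = $1240.00 − $70.00 = $1170.00
  $52.80 + 16.29% × ($1170.00 − $600.00) = $52.80 + 16.29% × $570.00 = $145.65
Training Fund Levy: 1.28% × $1240.00 = $15.87
Total: $145.65 + $15.87 = $161.52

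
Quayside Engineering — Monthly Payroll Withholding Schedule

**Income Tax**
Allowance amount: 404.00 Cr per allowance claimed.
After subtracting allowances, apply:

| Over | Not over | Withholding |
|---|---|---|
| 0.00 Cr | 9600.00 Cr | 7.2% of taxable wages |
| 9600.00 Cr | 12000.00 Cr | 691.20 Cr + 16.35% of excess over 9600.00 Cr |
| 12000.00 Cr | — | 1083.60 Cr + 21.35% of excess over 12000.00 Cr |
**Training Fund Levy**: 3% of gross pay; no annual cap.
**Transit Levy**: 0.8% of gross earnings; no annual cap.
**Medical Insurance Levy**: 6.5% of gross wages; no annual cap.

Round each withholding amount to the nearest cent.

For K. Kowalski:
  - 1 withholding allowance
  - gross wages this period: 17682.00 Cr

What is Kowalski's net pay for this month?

13650.30 Cr

Income Tax: taxable = 17682.00 Cr − 1×404.00 Cr = 17278.00 Cr
  1083.60 Cr + 21.35% × (17278.00 Cr − 12000.00 Cr) = 1083.60 Cr + 21.35% × 5278.00 Cr = 2210.45 Cr
Training Fund Levy: 3% × 17682.00 Cr = 530.46 Cr
Transit Levy: 0.8% × 17682.00 Cr = 141.46 Cr
Medical Insurance Levy: 6.5% × 17682.00 Cr = 1149.33 Cr
Total withheld: 2210.45 Cr + 530.46 Cr + 141.46 Cr + 1149.33 Cr = 4031.70 Cr
Net pay: 17682.00 Cr − 4031.70 Cr = 13650.30 Cr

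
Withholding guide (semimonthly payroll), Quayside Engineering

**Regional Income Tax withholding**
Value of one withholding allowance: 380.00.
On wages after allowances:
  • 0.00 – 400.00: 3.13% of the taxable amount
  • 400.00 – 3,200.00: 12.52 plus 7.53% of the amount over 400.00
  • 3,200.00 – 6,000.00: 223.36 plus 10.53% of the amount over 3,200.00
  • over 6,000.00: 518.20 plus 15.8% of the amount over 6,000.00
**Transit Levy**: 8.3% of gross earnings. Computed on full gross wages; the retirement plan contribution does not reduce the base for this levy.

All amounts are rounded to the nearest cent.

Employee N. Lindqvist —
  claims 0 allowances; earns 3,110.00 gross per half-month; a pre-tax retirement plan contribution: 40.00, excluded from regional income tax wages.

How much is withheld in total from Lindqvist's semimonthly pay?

471.70

Regional Income Tax: taxable = 3,110.00 − 40.00 = 3,070.00
  12.52 + 7.53% × (3,070.00 − 400.00) = 12.52 + 7.53% × 2,670.00 = 213.57
Transit Levy: 8.3% × 3,110.00 = 258.13
Total: 213.57 + 258.13 = 471.70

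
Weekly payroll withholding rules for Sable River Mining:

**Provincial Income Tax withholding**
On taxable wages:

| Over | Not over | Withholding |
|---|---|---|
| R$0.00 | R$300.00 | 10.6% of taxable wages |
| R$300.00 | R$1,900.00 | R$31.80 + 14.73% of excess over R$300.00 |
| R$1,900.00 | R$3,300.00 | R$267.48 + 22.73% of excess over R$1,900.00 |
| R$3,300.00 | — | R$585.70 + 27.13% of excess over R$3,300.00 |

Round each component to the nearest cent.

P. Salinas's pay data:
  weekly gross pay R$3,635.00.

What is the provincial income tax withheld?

R$676.59

Provincial Income Tax: taxable = R$3,635.00
  R$585.70 + 27.13% × (R$3,635.00 − R$3,300.00) = R$585.70 + 27.13% × R$335.00 = R$676.59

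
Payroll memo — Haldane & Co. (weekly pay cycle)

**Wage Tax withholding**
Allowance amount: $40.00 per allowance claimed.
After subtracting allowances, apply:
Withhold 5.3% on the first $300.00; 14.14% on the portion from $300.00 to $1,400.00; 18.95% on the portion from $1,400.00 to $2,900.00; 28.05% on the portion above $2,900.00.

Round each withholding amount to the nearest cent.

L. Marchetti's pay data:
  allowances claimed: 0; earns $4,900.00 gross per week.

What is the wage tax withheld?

Wage Tax: taxable = $4,900.00
  $455.69 + 28.05% × ($4,900.00 − $2,900.00) = $455.69 + 28.05% × $2,000.00 = $1,016.69

$1,016.69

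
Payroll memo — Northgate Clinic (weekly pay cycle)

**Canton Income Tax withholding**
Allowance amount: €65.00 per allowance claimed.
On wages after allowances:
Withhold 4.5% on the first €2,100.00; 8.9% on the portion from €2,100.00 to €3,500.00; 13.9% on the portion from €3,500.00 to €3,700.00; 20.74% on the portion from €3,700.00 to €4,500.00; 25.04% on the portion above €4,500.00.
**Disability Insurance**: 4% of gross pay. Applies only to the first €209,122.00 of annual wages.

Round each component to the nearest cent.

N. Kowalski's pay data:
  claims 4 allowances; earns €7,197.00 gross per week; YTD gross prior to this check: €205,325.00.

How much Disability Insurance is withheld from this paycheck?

Disability Insurance: cap €209,122.00 − YTD €205,325.00 = €3,797.00 subject; 4% × €3,797.00 = €151.88

€151.88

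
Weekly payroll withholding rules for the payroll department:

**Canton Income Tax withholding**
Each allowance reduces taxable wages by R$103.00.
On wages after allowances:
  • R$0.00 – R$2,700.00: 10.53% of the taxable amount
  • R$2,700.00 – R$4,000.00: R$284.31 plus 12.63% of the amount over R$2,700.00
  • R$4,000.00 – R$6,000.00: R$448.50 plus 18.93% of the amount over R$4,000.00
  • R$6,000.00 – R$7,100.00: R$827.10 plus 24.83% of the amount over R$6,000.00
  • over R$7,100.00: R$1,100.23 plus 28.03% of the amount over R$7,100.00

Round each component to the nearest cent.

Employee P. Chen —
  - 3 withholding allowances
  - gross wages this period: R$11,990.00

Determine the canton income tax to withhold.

Canton Income Tax: taxable = R$11,990.00 − 3×R$103.00 = R$11,681.00
  R$1,100.23 + 28.03% × (R$11,681.00 − R$7,100.00) = R$1,100.23 + 28.03% × R$4,581.00 = R$2,384.28

R$2,384.28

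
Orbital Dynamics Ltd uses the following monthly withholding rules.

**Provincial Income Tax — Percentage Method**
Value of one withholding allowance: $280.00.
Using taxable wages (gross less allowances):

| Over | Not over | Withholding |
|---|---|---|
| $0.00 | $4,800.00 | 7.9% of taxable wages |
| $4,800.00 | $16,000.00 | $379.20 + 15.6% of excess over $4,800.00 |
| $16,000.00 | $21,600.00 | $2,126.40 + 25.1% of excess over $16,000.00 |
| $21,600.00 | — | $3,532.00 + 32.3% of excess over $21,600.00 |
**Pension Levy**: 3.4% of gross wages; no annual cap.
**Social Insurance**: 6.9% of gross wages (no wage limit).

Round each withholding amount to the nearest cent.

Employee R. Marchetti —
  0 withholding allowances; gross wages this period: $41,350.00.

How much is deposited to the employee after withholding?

Provincial Income Tax: taxable = $41,350.00
  $3,532.00 + 32.3% × ($41,350.00 − $21,600.00) = $3,532.00 + 32.3% × $19,750.00 = $9,911.25
Pension Levy: 3.4% × $41,350.00 = $1,405.90
Social Insurance: 6.9% × $41,350.00 = $2,853.15
Total withheld: $9,911.25 + $1,405.90 + $2,853.15 = $14,170.30
Net pay: $41,350.00 − $14,170.30 = $27,179.70

$27,179.70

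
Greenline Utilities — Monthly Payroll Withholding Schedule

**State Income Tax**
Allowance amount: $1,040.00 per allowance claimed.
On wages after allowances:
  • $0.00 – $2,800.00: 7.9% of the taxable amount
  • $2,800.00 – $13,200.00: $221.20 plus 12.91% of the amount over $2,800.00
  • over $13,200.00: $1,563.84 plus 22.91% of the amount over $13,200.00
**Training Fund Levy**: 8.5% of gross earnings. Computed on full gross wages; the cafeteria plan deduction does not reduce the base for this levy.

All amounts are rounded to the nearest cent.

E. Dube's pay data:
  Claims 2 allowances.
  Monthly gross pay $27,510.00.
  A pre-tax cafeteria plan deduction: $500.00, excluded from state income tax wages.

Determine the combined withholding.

State Income Tax: taxable = $27,510.00 − $500.00 − 2×$1,040.00 = $24,930.00
  $1,563.84 + 22.91% × ($24,930.00 − $13,200.00) = $1,563.84 + 22.91% × $11,730.00 = $4,251.18
Training Fund Levy: 8.5% × $27,510.00 = $2,338.35
Total: $4,251.18 + $2,338.35 = $6,589.53

$6,589.53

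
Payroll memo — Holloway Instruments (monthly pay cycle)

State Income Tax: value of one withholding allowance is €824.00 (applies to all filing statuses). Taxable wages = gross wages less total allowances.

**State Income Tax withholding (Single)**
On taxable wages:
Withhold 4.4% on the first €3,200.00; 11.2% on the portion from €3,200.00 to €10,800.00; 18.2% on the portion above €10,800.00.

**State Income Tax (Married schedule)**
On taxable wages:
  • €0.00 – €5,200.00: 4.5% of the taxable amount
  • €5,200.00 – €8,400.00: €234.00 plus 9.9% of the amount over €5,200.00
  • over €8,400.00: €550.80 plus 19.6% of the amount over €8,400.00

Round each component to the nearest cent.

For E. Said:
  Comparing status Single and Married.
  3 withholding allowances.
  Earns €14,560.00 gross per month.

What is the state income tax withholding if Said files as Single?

State Income Tax (Single): taxable = €14,560.00 − 3×€824.00 = €12,088.00
  €992.00 + 18.2% × (€12,088.00 − €10,800.00) = €992.00 + 18.2% × €1,288.00 = €1,226.42

€1,226.42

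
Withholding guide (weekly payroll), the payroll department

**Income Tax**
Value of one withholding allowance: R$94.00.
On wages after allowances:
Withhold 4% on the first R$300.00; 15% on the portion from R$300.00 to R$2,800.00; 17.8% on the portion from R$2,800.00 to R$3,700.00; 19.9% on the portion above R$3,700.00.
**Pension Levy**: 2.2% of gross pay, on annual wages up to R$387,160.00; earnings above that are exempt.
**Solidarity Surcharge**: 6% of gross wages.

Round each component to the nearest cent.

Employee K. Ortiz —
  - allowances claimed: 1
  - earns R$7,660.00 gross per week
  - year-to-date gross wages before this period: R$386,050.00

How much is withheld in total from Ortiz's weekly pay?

Income Tax: taxable = R$7,660.00 − 1×R$94.00 = R$7,566.00
  R$547.20 + 19.9% × (R$7,566.00 − R$3,700.00) = R$547.20 + 19.9% × R$3,866.00 = R$1,316.53
Pension Levy: cap R$387,160.00 − YTD R$386,050.00 = R$1,110.00 subject; 2.2% × R$1,110.00 = R$24.42
Solidarity Surcharge: 6% × R$7,660.00 = R$459.60
Total: R$1,316.53 + R$24.42 + R$459.60 = R$1,800.55

R$1,800.55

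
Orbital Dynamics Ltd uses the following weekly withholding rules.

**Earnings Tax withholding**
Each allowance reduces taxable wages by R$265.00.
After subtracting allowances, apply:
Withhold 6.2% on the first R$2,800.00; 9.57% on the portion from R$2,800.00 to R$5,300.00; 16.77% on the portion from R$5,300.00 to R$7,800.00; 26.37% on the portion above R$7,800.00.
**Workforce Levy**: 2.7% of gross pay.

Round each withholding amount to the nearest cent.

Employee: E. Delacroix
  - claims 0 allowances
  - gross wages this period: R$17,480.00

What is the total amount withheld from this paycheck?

Earnings Tax: taxable = R$17,480.00
  R$832.10 + 26.37% × (R$17,480.00 − R$7,800.00) = R$832.10 + 26.37% × R$9,680.00 = R$3,384.72
Workforce Levy: 2.7% × R$17,480.00 = R$471.96
Total: R$3,384.72 + R$471.96 = R$3,856.68

R$3,856.68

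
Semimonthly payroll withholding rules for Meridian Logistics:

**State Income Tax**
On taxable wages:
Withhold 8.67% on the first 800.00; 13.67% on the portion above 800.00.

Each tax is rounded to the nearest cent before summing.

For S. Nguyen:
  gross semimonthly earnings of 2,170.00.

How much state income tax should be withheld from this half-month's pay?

State Income Tax: taxable = 2,170.00
  69.36 + 13.67% × (2,170.00 − 800.00) = 69.36 + 13.67% × 1,370.00 = 256.64

256.64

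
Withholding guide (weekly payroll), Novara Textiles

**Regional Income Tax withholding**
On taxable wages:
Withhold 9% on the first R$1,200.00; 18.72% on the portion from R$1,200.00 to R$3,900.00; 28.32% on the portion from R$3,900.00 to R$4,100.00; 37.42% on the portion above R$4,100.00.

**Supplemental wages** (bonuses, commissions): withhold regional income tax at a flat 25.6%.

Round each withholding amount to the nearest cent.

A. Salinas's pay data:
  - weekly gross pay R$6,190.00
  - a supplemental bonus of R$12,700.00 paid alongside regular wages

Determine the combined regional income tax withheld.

R$4,703.36

Regional Income Tax: taxable = R$6,190.00
  R$670.08 + 37.42% × (R$6,190.00 − R$4,100.00) = R$670.08 + 37.42% × R$2,090.00 = R$1,452.16
Supplemental (25.6% flat on bonus): 25.6% × R$12,700.00 = R$3,251.20
Total regional income tax: R$1,452.16 + R$3,251.20 = R$4,703.36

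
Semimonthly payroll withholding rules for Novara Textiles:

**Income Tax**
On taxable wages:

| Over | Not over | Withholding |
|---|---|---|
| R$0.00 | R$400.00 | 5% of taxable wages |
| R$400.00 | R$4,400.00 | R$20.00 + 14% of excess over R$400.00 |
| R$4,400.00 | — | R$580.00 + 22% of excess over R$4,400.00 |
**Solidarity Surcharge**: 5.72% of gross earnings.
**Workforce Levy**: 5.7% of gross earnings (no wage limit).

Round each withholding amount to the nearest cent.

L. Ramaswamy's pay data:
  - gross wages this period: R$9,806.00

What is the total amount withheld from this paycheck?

Income Tax: taxable = R$9,806.00
  R$580.00 + 22% × (R$9,806.00 − R$4,400.00) = R$580.00 + 22% × R$5,406.00 = R$1,769.32
Solidarity Surcharge: 5.72% × R$9,806.00 = R$560.90
Workforce Levy: 5.7% × R$9,806.00 = R$558.94
Total: R$1,769.32 + R$560.90 + R$558.94 = R$2,889.16

R$2,889.16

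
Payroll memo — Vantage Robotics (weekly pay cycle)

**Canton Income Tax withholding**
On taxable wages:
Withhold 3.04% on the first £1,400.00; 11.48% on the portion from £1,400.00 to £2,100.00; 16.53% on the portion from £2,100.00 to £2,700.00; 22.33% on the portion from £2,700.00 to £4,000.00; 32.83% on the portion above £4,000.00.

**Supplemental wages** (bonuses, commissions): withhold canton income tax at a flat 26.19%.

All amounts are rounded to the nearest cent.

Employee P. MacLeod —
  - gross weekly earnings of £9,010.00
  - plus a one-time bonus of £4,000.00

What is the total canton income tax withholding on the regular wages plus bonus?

£3,204.77

Canton Income Tax: taxable = £9,010.00
  £512.39 + 32.83% × (£9,010.00 − £4,000.00) = £512.39 + 32.83% × £5,010.00 = £2,157.17
Supplemental (26.19% flat on bonus): 26.19% × £4,000.00 = £1,047.60
Total canton income tax: £2,157.17 + £1,047.60 = £3,204.77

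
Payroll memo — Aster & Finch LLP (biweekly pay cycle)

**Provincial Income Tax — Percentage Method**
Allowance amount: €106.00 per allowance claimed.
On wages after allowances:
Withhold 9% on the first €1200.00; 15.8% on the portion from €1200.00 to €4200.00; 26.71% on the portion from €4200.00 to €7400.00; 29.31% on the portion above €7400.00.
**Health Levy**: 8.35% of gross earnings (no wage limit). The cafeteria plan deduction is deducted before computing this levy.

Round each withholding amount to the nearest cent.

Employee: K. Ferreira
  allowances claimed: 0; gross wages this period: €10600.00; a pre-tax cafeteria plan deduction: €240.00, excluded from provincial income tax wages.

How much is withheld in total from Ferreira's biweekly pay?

€3169.36

Provincial Income Tax: taxable = €10600.00 − €240.00 = €10360.00
  €1436.72 + 29.31% × (€10360.00 − €7400.00) = €1436.72 + 29.31% × €2960.00 = €2304.30
Health Levy: 8.35% × €10360.00 = €865.06
Total: €2304.30 + €865.06 = €3169.36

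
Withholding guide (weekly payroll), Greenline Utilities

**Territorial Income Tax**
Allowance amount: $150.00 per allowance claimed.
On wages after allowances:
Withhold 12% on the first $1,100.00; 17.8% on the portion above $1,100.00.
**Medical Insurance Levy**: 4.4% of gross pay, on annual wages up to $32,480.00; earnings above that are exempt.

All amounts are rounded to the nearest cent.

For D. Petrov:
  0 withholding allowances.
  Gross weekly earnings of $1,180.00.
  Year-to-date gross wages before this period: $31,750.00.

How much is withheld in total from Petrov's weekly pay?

$178.36

Territorial Income Tax: taxable = $1,180.00
  $132.00 + 17.8% × ($1,180.00 − $1,100.00) = $132.00 + 17.8% × $80.00 = $146.24
Medical Insurance Levy: cap $32,480.00 − YTD $31,750.00 = $730.00 subject; 4.4% × $730.00 = $32.12
Total: $146.24 + $32.12 = $178.36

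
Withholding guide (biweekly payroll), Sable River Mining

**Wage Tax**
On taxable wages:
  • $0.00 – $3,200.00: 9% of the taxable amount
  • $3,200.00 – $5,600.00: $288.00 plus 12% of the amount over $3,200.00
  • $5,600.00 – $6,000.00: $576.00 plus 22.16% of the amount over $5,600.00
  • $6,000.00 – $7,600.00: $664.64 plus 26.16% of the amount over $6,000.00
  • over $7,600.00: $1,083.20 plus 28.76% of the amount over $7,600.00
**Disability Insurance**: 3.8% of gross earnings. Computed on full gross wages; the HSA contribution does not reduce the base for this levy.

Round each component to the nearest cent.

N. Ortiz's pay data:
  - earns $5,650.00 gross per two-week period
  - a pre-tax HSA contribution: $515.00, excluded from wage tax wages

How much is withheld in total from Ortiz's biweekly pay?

Wage Tax: taxable = $5,650.00 − $515.00 = $5,135.00
  $288.00 + 12% × ($5,135.00 − $3,200.00) = $288.00 + 12% × $1,935.00 = $520.20
Disability Insurance: 3.8% × $5,650.00 = $214.70
Total: $520.20 + $214.70 = $734.90

$734.90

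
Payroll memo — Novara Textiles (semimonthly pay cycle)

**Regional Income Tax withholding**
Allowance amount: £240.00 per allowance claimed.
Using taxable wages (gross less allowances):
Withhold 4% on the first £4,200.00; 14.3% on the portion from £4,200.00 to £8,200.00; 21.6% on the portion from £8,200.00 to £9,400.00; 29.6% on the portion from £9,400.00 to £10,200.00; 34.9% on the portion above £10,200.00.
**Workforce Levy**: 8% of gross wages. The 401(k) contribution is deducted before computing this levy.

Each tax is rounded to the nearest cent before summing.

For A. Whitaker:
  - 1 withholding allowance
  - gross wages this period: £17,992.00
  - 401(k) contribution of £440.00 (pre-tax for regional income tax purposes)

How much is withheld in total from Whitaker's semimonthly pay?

Regional Income Tax: taxable = £17,992.00 − £440.00 − 1×£240.00 = £17,312.00
  £1,236.00 + 34.9% × (£17,312.00 − £10,200.00) = £1,236.00 + 34.9% × £7,112.00 = £3,718.09
Workforce Levy: 8% × £17,552.00 = £1,404.16
Total: £3,718.09 + £1,404.16 = £5,122.25

£5,122.25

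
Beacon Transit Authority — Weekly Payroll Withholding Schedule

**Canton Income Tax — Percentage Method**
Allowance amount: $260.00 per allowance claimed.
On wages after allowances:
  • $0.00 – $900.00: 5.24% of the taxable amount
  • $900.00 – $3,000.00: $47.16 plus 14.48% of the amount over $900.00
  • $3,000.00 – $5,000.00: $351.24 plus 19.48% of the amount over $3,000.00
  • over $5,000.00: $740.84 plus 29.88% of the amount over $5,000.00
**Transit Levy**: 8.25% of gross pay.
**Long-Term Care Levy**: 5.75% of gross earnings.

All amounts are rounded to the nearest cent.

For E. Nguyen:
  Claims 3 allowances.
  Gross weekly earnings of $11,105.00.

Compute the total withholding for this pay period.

Canton Income Tax: taxable = $11,105.00 − 3×$260.00 = $10,325.00
  $740.84 + 29.88% × ($10,325.00 − $5,000.00) = $740.84 + 29.88% × $5,325.00 = $2,331.95
Transit Levy: 8.25% × $11,105.00 = $916.16
Long-Term Care Levy: 5.75% × $11,105.00 = $638.54
Total: $2,331.95 + $916.16 + $638.54 = $3,886.65

$3,886.65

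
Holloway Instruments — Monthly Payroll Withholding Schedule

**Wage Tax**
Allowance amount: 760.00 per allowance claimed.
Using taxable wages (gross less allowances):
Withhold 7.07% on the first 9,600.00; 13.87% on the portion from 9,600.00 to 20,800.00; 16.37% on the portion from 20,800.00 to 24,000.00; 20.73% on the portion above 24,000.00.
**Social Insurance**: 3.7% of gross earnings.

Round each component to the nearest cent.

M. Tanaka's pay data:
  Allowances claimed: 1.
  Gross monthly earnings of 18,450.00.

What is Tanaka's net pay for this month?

15,966.55

Wage Tax: taxable = 18,450.00 − 1×760.00 = 17,690.00
  678.72 + 13.87% × (17,690.00 − 9,600.00) = 678.72 + 13.87% × 8,090.00 = 1,800.80
Social Insurance: 3.7% × 18,450.00 = 682.65
Total withheld: 1,800.80 + 682.65 = 2,483.45
Net pay: 18,450.00 − 2,483.45 = 15,966.55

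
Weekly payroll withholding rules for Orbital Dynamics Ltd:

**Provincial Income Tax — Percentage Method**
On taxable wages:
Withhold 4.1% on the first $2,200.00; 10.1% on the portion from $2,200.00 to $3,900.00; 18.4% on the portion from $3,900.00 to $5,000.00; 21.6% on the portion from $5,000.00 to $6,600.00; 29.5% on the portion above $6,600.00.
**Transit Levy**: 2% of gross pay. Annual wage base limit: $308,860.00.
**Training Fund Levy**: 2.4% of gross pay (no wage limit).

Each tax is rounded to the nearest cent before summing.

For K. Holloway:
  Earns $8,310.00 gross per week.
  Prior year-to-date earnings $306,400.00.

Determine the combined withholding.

$1,562.99

Provincial Income Tax: taxable = $8,310.00
  $809.90 + 29.5% × ($8,310.00 − $6,600.00) = $809.90 + 29.5% × $1,710.00 = $1,314.35
Transit Levy: cap $308,860.00 − YTD $306,400.00 = $2,460.00 subject; 2% × $2,460.00 = $49.20
Training Fund Levy: 2.4% × $8,310.00 = $199.44
Total: $1,314.35 + $49.20 + $199.44 = $1,562.99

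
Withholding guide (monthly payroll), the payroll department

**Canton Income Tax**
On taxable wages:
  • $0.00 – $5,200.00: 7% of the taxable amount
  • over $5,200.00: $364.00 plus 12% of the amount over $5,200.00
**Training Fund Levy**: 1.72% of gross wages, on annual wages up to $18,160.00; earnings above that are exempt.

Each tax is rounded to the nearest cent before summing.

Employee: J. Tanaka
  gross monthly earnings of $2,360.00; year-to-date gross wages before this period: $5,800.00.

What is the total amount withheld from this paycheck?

$205.79

Canton Income Tax: taxable = $2,360.00
  7% × $2,360.00 = $165.20
Training Fund Levy: 1.72% × $2,360.00 = $40.59
Total: $165.20 + $40.59 = $205.79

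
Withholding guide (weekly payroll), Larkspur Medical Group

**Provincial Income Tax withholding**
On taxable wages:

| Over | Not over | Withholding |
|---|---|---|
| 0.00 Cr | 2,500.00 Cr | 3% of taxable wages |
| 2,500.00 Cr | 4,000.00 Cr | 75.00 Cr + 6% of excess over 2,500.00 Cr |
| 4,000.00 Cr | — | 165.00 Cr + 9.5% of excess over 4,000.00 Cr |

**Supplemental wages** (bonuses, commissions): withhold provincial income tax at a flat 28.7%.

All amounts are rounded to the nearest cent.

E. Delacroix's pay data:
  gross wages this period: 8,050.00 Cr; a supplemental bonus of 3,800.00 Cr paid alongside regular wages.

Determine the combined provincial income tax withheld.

Provincial Income Tax: taxable = 8,050.00 Cr
  165.00 Cr + 9.5% × (8,050.00 Cr − 4,000.00 Cr) = 165.00 Cr + 9.5% × 4,050.00 Cr = 549.75 Cr
Supplemental (28.7% flat on bonus): 28.7% × 3,800.00 Cr = 1,090.60 Cr
Total provincial income tax: 549.75 Cr + 1,090.60 Cr = 1,640.35 Cr

1,640.35 Cr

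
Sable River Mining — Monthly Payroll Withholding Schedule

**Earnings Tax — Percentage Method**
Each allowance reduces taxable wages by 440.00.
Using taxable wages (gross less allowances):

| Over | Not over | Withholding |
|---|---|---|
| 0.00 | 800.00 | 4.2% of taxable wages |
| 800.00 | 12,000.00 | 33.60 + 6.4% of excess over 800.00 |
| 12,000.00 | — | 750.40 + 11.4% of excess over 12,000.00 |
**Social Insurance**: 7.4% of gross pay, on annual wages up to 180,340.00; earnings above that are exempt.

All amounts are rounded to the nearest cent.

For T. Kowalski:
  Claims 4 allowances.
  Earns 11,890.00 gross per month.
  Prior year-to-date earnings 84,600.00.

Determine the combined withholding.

Earnings Tax: taxable = 11,890.00 − 4×440.00 = 10,130.00
  33.60 + 6.4% × (10,130.00 − 800.00) = 33.60 + 6.4% × 9,330.00 = 630.72
Social Insurance: 7.4% × 11,890.00 = 879.86
Total: 630.72 + 879.86 = 1,510.58

1,510.58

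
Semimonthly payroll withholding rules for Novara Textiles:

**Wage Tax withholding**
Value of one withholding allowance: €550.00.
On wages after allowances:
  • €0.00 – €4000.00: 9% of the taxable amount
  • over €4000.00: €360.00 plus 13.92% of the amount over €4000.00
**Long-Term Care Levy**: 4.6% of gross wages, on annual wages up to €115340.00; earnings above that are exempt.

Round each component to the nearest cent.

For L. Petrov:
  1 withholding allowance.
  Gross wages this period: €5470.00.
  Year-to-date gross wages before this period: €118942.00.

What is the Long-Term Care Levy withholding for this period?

€0.00

Long-Term Care Levy: YTD €118942.00 ≥ cap €115340.00 → €0.00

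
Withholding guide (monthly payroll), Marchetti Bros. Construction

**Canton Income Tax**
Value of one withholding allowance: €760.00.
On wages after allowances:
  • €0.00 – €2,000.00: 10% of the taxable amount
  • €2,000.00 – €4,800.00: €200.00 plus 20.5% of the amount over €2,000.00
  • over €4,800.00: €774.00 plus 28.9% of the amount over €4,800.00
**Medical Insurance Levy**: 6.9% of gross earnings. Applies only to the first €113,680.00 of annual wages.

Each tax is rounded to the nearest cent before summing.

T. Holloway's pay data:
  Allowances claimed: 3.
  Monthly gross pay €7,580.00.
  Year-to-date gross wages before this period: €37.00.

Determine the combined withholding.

€1,441.52

Canton Income Tax: taxable = €7,580.00 − 3×€760.00 = €5,300.00
  €774.00 + 28.9% × (€5,300.00 − €4,800.00) = €774.00 + 28.9% × €500.00 = €918.50
Medical Insurance Levy: 6.9% × €7,580.00 = €523.02
Total: €918.50 + €523.02 = €1,441.52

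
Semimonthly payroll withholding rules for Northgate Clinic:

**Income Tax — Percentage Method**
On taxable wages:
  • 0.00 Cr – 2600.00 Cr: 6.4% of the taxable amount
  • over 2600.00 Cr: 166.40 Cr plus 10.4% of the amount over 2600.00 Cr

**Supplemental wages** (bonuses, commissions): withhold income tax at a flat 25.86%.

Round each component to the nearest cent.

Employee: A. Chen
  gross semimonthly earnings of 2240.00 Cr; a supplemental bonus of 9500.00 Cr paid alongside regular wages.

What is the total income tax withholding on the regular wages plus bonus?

Income Tax: taxable = 2240.00 Cr
  6.4% × 2240.00 Cr = 143.36 Cr
Supplemental (25.86% flat on bonus): 25.86% × 9500.00 Cr = 2456.70 Cr
Total income tax: 143.36 Cr + 2456.70 Cr = 2600.06 Cr

2600.06 Cr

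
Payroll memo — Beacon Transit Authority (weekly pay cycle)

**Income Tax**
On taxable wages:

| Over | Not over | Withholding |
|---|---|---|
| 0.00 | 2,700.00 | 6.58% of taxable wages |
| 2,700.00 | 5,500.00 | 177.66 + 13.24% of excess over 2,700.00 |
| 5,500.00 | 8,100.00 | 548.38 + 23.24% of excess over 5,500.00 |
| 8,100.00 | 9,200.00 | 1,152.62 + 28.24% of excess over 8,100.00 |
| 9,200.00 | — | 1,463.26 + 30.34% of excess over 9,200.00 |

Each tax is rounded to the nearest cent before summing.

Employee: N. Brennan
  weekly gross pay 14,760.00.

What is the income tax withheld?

Income Tax: taxable = 14,760.00
  1,463.26 + 30.34% × (14,760.00 − 9,200.00) = 1,463.26 + 30.34% × 5,560.00 = 3,150.16

3,150.16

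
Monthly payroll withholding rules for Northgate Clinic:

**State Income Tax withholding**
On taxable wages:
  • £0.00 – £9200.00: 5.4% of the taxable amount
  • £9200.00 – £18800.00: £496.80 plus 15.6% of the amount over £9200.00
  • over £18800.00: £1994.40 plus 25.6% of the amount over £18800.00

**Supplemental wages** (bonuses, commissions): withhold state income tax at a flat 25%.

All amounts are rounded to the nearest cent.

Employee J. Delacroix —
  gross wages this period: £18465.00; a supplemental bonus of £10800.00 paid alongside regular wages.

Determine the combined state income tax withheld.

State Income Tax: taxable = £18465.00
  £496.80 + 15.6% × (£18465.00 − £9200.00) = £496.80 + 15.6% × £9265.00 = £1942.14
Supplemental (25% flat on bonus): 25% × £10800.00 = £2700.00
Total state income tax: £1942.14 + £2700.00 = £4642.14

£4642.14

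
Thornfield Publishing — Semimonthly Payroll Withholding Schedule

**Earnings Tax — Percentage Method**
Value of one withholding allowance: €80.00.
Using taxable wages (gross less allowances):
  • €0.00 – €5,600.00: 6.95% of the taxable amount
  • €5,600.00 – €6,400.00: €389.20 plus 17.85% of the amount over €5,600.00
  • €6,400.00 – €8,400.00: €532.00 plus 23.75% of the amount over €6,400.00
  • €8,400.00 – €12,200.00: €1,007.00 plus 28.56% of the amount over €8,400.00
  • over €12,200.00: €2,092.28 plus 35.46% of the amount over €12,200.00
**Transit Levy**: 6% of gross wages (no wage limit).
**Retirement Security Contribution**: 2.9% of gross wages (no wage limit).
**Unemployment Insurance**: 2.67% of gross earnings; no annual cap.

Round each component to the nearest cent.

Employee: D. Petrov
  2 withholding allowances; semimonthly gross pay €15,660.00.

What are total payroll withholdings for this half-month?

Earnings Tax: taxable = €15,660.00 − 2×€80.00 = €15,500.00
  €2,092.28 + 35.46% × (€15,500.00 − €12,200.00) = €2,092.28 + 35.46% × €3,300.00 = €3,262.46
Transit Levy: 6% × €15,660.00 = €939.60
Retirement Security Contribution: 2.9% × €15,660.00 = €454.14
Unemployment Insurance: 2.67% × €15,660.00 = €418.12
Total: €3,262.46 + €939.60 + €454.14 + €418.12 = €5,074.32

€5,074.32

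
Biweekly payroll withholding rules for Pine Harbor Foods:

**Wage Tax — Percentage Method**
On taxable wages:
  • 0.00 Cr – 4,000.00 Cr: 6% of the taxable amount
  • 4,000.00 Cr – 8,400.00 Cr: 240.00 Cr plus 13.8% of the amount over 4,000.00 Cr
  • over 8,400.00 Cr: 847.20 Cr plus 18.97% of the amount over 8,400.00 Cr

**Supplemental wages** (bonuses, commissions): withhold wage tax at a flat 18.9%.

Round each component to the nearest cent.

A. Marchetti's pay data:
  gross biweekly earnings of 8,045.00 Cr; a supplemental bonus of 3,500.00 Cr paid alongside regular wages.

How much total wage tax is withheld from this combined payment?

1,459.71 Cr

Wage Tax: taxable = 8,045.00 Cr
  240.00 Cr + 13.8% × (8,045.00 Cr − 4,000.00 Cr) = 240.00 Cr + 13.8% × 4,045.00 Cr = 798.21 Cr
Supplemental (18.9% flat on bonus): 18.9% × 3,500.00 Cr = 661.50 Cr
Total wage tax: 798.21 Cr + 661.50 Cr = 1,459.71 Cr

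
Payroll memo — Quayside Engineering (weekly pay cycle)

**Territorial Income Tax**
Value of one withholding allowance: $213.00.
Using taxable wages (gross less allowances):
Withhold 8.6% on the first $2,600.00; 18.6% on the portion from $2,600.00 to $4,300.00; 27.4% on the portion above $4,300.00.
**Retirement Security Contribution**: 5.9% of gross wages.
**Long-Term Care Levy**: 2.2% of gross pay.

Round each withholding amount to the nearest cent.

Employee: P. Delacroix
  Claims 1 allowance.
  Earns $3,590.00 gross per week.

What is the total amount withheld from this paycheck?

Territorial Income Tax: taxable = $3,590.00 − 1×$213.00 = $3,377.00
  $223.60 + 18.6% × ($3,377.00 − $2,600.00) = $223.60 + 18.6% × $777.00 = $368.12
Retirement Security Contribution: 5.9% × $3,590.00 = $211.81
Long-Term Care Levy: 2.2% × $3,590.00 = $78.98
Total: $368.12 + $211.81 + $78.98 = $658.91

$658.91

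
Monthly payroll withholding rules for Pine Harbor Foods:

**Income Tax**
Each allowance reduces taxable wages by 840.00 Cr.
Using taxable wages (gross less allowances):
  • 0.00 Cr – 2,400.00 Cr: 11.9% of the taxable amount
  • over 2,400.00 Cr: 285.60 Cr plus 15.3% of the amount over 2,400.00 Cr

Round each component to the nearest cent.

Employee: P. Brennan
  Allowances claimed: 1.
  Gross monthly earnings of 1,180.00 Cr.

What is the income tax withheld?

Income Tax: taxable = 1,180.00 Cr − 1×840.00 Cr = 340.00 Cr
  11.9% × 340.00 Cr = 40.46 Cr

40.46 Cr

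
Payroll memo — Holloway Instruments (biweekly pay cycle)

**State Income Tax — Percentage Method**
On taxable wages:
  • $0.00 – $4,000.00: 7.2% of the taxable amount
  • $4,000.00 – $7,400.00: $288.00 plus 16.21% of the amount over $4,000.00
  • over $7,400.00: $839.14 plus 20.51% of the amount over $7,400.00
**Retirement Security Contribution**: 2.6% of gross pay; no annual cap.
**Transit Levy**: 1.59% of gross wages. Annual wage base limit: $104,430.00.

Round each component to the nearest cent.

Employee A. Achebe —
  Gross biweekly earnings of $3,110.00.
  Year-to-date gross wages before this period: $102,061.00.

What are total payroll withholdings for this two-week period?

$342.45

State Income Tax: taxable = $3,110.00
  7.2% × $3,110.00 = $223.92
Retirement Security Contribution: 2.6% × $3,110.00 = $80.86
Transit Levy: cap $104,430.00 − YTD $102,061.00 = $2,369.00 subject; 1.59% × $2,369.00 = $37.67
Total: $223.92 + $80.86 + $37.67 = $342.45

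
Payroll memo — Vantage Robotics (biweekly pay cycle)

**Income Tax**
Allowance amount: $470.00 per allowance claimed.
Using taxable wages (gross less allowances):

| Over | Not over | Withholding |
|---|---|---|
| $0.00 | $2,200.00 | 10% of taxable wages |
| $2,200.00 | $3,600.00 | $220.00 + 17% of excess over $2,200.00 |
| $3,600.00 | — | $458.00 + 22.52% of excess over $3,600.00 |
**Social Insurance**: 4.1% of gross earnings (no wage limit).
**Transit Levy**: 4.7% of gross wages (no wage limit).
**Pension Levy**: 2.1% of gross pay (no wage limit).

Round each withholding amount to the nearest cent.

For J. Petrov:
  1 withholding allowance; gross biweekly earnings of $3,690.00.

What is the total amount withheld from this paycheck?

Income Tax: taxable = $3,690.00 − 1×$470.00 = $3,220.00
  $220.00 + 17% × ($3,220.00 − $2,200.00) = $220.00 + 17% × $1,020.00 = $393.40
Social Insurance: 4.1% × $3,690.00 = $151.29
Transit Levy: 4.7% × $3,690.00 = $173.43
Pension Levy: 2.1% × $3,690.00 = $77.49
Total: $393.40 + $151.29 + $173.43 + $77.49 = $795.61

$795.61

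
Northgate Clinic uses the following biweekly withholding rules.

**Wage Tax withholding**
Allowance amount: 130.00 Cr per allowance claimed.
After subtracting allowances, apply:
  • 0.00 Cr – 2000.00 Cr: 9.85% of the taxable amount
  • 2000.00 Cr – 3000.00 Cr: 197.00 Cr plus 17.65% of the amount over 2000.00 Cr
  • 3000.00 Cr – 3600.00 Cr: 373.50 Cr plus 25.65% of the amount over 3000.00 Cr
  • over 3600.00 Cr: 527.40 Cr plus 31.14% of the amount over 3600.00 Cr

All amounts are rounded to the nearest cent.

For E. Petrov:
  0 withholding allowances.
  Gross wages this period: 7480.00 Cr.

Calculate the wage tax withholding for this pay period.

Wage Tax: taxable = 7480.00 Cr
  527.40 Cr + 31.14% × (7480.00 Cr − 3600.00 Cr) = 527.40 Cr + 31.14% × 3880.00 Cr = 1735.63 Cr

1735.63 Cr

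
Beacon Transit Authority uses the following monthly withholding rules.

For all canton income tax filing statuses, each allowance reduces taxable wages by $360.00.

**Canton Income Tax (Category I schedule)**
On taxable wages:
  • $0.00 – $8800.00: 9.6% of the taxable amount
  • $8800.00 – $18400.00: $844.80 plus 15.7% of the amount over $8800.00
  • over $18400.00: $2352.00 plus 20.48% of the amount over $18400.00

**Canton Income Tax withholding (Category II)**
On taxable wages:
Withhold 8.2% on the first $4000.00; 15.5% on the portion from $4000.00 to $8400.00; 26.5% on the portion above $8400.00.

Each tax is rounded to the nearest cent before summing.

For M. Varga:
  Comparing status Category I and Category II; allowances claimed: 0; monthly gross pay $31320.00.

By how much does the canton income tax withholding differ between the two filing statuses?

$2085.78

Canton Income Tax (Category I): taxable = $31320.00
  $2352.00 + 20.48% × ($31320.00 − $18400.00) = $2352.00 + 20.48% × $12920.00 = $4998.02
Canton Income Tax (Category II): taxable = $31320.00
  $1010.00 + 26.5% × ($31320.00 − $8400.00) = $1010.00 + 26.5% × $22920.00 = $7083.80
Difference: |$4998.02 − $7083.80| = $2085.78 (higher under Category II)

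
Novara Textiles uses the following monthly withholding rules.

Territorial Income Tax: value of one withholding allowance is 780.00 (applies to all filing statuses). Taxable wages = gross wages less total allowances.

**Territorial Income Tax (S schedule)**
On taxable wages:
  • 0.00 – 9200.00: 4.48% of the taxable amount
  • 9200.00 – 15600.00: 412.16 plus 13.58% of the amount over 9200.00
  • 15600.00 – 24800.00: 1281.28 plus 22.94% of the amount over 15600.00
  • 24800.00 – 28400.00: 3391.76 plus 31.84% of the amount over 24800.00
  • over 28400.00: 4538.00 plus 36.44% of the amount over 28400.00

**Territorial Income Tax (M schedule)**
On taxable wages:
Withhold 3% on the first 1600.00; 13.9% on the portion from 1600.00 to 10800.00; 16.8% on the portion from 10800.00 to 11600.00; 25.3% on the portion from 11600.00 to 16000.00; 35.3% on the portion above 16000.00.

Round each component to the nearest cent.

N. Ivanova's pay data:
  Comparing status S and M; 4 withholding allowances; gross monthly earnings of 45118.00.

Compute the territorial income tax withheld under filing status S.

Territorial Income Tax (S): taxable = 45118.00 − 4×780.00 = 41998.00
  4538.00 + 36.44% × (41998.00 − 28400.00) = 4538.00 + 36.44% × 13598.00 = 9493.11

9493.11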